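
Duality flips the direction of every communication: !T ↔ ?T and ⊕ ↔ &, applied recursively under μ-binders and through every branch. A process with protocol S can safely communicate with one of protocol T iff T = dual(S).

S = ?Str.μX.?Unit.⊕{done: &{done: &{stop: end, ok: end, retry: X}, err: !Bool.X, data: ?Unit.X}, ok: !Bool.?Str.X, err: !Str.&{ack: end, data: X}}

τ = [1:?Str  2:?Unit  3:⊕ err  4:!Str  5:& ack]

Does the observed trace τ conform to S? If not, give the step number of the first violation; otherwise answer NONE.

step 1: ?Str  ok  now at μX.…
step 2: ?Unit  ok  now at ⊕{done: &{done: &{stop: end, ok: end, retry: μX.…}, err: !Bool.μX.…, data: ?Unit.μX.…}, ok: !Bool.?Str.μX.…, err: !Str.&{ack: end, data: μX.…}}
step 3: ⊕ err  ok  now at !Str.&{ack: end, data: μX.…}
step 4: !Str  ok  now at &{ack: end, data: μX.…}
step 5: & ack  ok  now at end
all 5 steps conform

NONE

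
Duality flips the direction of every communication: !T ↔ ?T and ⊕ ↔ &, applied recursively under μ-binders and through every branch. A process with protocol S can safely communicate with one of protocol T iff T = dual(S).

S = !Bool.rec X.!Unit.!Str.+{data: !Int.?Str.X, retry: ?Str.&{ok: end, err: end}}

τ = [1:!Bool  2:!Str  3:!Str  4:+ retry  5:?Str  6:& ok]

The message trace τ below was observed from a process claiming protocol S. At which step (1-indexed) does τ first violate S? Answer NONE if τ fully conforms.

2

[1] !Bool  ✓  state: rec X.…
[2] got !Str, protocol expects !Unit  ✗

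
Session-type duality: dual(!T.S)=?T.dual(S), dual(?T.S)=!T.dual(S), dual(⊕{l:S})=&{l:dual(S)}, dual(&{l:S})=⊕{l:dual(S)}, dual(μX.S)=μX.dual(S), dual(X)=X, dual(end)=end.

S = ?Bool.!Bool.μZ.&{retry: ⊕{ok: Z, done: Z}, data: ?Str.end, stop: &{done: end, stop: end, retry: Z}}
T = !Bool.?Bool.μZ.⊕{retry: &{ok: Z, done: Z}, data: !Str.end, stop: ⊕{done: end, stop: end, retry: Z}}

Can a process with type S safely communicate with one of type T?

?Bool vs !Bool  ok
  !Bool vs ?Bool  ok
    μZ vs μZ  ok (μ self-dual)
      &{retry,data,stop} vs ⊕{retry,data,stop}  ok same labels
        • retry:
          ⊕{ok,done} vs &{ok,done}  ok same labels
            • ok:
              Z vs Z  ok
            • done:
              Z vs Z  ok
        • data:
          ?Str vs !Str  ok
            end vs end  ok
        • stop:
          &{done,stop,retry} vs ⊕{done,stop,retry}  ok same labels
            • done:
              end vs end  ok
            • stop:
              end vs end  ok
            • retry:
              Z vs Z  ok

YES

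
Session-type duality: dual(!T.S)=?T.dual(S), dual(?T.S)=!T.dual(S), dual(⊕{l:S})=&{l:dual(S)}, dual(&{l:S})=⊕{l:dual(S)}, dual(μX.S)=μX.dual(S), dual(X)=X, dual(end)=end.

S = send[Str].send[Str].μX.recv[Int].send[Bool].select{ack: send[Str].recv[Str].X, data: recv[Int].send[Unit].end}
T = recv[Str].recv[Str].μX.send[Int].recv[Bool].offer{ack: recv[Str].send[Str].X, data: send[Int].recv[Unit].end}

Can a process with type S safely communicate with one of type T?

send[Str] | recv[Str]  match
  send[Str] | recv[Str]  match
    μX | μX  match (μ self-dual)
      recv[Int] | send[Int]  match
        send[Bool] | recv[Bool]  match
          select{ack,data} | offer{ack,data}  match same labels
            • ack:
              send[Str] | recv[Str]  match
                recv[Str] | send[Str]  match
                  X | X  match
            • data:
              recv[Int] | send[Int]  match
                send[Unit] | recv[Unit]  match
                  end | end  match

YES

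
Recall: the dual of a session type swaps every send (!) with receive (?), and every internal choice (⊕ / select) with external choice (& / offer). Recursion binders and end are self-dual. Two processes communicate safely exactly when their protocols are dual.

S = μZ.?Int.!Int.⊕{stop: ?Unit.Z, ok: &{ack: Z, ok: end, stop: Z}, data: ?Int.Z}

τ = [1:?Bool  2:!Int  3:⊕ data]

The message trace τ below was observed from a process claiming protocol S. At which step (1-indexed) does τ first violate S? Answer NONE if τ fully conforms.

step 1: got ?Bool, protocol expects ?Int  ✗

1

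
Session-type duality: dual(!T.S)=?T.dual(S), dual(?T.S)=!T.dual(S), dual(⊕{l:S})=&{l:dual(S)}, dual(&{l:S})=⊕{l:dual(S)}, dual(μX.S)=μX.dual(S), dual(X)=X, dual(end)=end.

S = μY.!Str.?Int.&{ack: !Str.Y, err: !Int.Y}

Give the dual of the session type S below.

μY.?Str.!Int.⊕{ack: ?Str.Y, err: ?Int.Y}

μY = μY  (μ self-dual)
  !Str = ?Str
    ?Int = !Int
      &{ack,err} = ⊕{ack,err}  (&→⊕)
        • ack:
          !Str = ?Str
            Y ↦ Y
        • err:
          !Int = ?Int
            Y ↦ Y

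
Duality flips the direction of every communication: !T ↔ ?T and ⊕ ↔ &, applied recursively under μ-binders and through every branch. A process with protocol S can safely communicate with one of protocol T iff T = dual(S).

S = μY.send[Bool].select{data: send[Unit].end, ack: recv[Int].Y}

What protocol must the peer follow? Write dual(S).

μY ↦ μY  (rec unchanged)
  send[Bool] ↦ recv[Bool]
    select{data,ack} ↦ offer{data,ack}  (⊕→&)
      [data]
        send[Unit] ↦ recv[Unit]
          end ↦ end
      [ack]
        recv[Int] ↦ send[Int]
          Y ↦ Y

μY.recv[Bool].offer{data: recv[Unit].end, ack: send[Int].Y}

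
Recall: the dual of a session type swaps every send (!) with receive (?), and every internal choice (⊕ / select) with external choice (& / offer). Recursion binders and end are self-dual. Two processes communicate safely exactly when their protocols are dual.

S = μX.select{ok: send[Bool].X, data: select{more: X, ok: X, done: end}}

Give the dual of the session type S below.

μX.offer{ok: recv[Bool].X, data: offer{more: X, ok: X, done: end}}

μX = μX  (rec unchanged)
  select{ok,data} = offer{ok,data}  (⊕→&)
    case ok:
      send[Bool] = recv[Bool]
        dual(X) = X
    case data:
      select{more,ok,done} = offer{more,ok,done}  (⊕→&)
        case more:
          dual(X) = X
        case ok:
          dual(X) = X
        case done:
          dual(end) = end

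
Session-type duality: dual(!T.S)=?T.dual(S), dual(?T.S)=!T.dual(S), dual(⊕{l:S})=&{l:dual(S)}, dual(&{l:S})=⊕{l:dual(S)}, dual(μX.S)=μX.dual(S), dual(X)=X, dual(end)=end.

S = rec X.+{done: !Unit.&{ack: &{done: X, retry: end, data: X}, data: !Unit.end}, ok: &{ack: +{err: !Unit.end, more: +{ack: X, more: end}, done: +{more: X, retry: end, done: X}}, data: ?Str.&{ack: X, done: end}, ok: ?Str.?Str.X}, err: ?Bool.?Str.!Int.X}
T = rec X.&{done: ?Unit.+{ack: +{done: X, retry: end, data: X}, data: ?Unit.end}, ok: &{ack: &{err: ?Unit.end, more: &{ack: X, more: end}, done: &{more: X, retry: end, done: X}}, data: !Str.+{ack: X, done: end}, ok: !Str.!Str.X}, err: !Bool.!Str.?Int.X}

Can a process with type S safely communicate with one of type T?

NO

rec X vs rec X  ✓ (binder kept)
  +{done,ok,err} vs &{done,ok,err}  ✓ labels match
    • done:
      !Unit vs ?Unit  ✓
        &{ack,data} vs +{ack,data}  ✓ labels match
          • ack:
            &{done,retry,data} vs +{done,retry,data}  ✓ labels match
              • done:
                X vs X  ✓
              • retry:
                end vs end  ✓
              • data:
                X vs X  ✓
          • data:
            !Unit vs ?Unit  ✓
              end vs end  ✓
    • ok:
      &{ack,data,ok} vs &{ack,data,ok}  ✗ choice polarity not flipped — not dual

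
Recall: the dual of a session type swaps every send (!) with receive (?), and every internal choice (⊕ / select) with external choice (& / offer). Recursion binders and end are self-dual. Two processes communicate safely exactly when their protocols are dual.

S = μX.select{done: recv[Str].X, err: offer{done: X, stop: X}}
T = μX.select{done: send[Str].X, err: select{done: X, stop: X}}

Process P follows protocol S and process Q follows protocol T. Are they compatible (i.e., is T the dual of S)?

NO

μX ‖ μX  ok (binder kept)
  select{done,err} ‖ select{done,err}  ✗ choice polarity not flipped — not dual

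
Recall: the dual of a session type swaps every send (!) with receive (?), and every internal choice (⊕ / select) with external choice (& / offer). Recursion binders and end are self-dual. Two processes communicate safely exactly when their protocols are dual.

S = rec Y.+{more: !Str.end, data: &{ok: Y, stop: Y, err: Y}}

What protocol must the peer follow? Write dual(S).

rec Y ↦ rec Y  (rec unchanged)
  +{more,data} ↦ &{more,data}  (select→offer)
    • more:
      !Str ↦ ?Str
        end ↦ end
    • data:
      &{ok,stop,err} ↦ +{ok,stop,err}  (offer→select)
        • ok:
          Y ↦ Y
        • stop:
          Y ↦ Y
        • err:
          Y ↦ Y

rec Y.&{more: ?Str.end, data: +{ok: Y, stop: Y, err: Y}}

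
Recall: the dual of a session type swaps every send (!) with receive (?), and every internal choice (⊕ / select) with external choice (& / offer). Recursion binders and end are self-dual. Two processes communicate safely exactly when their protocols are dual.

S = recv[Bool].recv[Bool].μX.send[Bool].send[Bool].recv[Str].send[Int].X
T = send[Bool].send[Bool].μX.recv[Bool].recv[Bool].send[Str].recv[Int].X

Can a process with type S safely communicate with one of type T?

recv[Bool] vs send[Bool]  match
  recv[Bool] vs send[Bool]  match
    μX vs μX  match (rec unchanged)
      send[Bool] vs recv[Bool]  match
        send[Bool] vs recv[Bool]  match
          recv[Str] vs send[Str]  match
            send[Int] vs recv[Int]  match
              X vs X  match

YES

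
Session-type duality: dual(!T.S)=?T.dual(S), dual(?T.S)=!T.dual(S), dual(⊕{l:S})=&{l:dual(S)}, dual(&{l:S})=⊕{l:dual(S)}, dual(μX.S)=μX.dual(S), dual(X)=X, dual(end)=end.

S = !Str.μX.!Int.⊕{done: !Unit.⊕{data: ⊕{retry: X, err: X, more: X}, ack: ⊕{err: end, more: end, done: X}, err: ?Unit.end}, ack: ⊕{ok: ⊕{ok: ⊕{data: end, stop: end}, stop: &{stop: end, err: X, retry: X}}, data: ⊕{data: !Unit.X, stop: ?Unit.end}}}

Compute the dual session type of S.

?Str.μX.?Int.&{done: ?Unit.&{data: &{retry: X, err: X, more: X}, ack: &{err: end, more: end, done: X}, err: !Unit.end}, ack: &{ok: &{ok: &{data: end, stop: end}, stop: ⊕{stop: end, err: X, retry: X}}, data: &{data: ?Unit.X, stop: !Unit.end}}}

!Str → ?Str
  μX → μX  (binder kept)
    !Int → ?Int
      ⊕{done,ack} → &{done,ack}  (⊕→&)
        case done:
          !Unit → ?Unit
            ⊕{data,ack,err} → &{data,ack,err}  (⊕→&)
              case data:
                ⊕{retry,err,more} → &{retry,err,more}  (⊕→&)
                  case retry:
                    X self-dual
                  case err:
                    X self-dual
                  case more:
                    X self-dual
              case ack:
                ⊕{err,more,done} → &{err,more,done}  (⊕→&)
                  case err:
                    end self-dual
                  case more:
                    end self-dual
                  case done:
                    X self-dual
              case err:
                ?Unit → !Unit
                  end self-dual
        case ack:
          ⊕{ok,data} → &{ok,data}  (⊕→&)
            case ok:
              ⊕{ok,stop} → &{ok,stop}  (⊕→&)
                case ok:
                  ⊕{data,stop} → &{data,stop}  (⊕→&)
                    case data:
                      end self-dual
                    case stop:
                      end self-dual
                case stop:
                  &{stop,err,retry} → ⊕{stop,err,retry}  (external→internal)
                    case stop:
                      end self-dual
                    case err:
                      X self-dual
                    case retry:
                      X self-dual
            case data:
              ⊕{data,stop} → &{data,stop}  (⊕→&)
                case data:
                  !Unit → ?Unit
                    X self-dual
                case stop:
                  ?Unit → !Unit
                    end self-dual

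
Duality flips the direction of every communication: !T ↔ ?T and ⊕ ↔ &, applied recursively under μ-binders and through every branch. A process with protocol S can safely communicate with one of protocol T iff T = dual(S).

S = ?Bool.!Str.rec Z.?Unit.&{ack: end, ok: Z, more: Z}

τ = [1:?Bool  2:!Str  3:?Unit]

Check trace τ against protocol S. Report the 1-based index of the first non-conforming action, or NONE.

NONE

[1] ?Bool  ✓  cont: !Str.rec Z.…
[2] !Str  ✓  cont: rec Z.…
[3] ?Unit  ✓  cont: &{ack: end, ok: rec Z.…, more: rec Z.…}
all 3 steps conform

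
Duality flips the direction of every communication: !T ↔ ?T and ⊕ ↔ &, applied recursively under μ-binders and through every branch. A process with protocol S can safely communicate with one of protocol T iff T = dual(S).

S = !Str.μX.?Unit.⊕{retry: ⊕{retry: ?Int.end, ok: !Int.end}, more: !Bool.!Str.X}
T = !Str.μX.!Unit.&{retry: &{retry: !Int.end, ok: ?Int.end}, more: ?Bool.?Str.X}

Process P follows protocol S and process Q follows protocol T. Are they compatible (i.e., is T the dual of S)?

!Str ‖ !Str  ✗ same direction on both sides — not dual

NO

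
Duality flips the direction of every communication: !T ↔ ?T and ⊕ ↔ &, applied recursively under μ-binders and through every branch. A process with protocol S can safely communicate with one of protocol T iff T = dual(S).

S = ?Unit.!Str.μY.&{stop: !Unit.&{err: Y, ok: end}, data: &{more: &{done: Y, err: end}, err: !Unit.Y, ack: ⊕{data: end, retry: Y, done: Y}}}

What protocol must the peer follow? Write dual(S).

?Unit → !Unit
  !Str → ?Str
    μY → μY  (μ self-dual)
      &{stop,data} → ⊕{stop,data}  (&→⊕)
        • stop:
          !Unit → ?Unit
            &{err,ok} → ⊕{err,ok}  (&→⊕)
              • err:
                Y self-dual
              • ok:
                end self-dual
        • data:
          &{more,err,ack} → ⊕{more,err,ack}  (&→⊕)
            • more:
              &{done,err} → ⊕{done,err}  (&→⊕)
                • done:
                  Y self-dual
                • err:
                  end self-dual
            • err:
              !Unit → ?Unit
                Y self-dual
            • ack:
              ⊕{data,retry,done} → &{data,retry,done}  (select→offer)
                • data:
                  end self-dual
                • retry:
                  Y self-dual
                • done:
                  Y self-dual

!Unit.?Str.μY.⊕{stop: ?Unit.⊕{err: Y, ok: end}, data: ⊕{more: ⊕{done: Y, err: end}, err: ?Unit.Y, ack: &{data: end, retry: Y, done: Y}}}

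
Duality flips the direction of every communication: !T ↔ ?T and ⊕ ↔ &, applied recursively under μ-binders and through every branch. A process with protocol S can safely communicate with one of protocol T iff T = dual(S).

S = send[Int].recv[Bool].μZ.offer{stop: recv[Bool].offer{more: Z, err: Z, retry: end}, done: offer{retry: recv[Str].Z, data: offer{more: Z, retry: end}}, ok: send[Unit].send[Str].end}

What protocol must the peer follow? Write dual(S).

send[Int] = recv[Int]
  recv[Bool] = send[Bool]
    μZ = μZ  (rec unchanged)
      offer{stop,done,ok} = select{stop,done,ok}  (offer→select)
        [stop]
          recv[Bool] = send[Bool]
            offer{more,err,retry} = select{more,err,retry}  (offer→select)
              [more]
                Z ↦ Z
              [err]
                Z ↦ Z
              [retry]
                end ↦ end
        [done]
          offer{retry,data} = select{retry,data}  (offer→select)
            [retry]
              recv[Str] = send[Str]
                Z ↦ Z
            [data]
              offer{more,retry} = select{more,retry}  (offer→select)
                [more]
                  Z ↦ Z
                [retry]
                  end ↦ end
        [ok]
          send[Unit] = recv[Unit]
            send[Str] = recv[Str]
              end ↦ end

recv[Int].send[Bool].μZ.select{stop: send[Bool].select{more: Z, err: Z, retry: end}, done: select{retry: send[Str].Z, data: select{more: Z, retry: end}}, ok: recv[Unit].recv[Str].end}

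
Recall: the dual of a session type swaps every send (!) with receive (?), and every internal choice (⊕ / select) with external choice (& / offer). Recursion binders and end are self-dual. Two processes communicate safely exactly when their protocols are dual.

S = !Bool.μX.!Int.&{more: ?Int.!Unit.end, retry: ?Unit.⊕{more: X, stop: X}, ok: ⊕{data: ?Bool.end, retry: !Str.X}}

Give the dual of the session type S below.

!Bool → ?Bool
  μX → μX  (binder kept)
    !Int → ?Int
      &{more,retry,ok} → ⊕{more,retry,ok}  (external→internal)
        • more:
          ?Int → !Int
            !Unit → ?Unit
              end self-dual
        • retry:
          ?Unit → !Unit
            ⊕{more,stop} → &{more,stop}  (select→offer)
              • more:
                X self-dual
              • stop:
                X self-dual
        • ok:
          ⊕{data,retry} → &{data,retry}  (select→offer)
            • data:
              ?Bool → !Bool
                end self-dual
            • retry:
              !Str → ?Str
                X self-dual

?Bool.μX.?Int.⊕{more: !Int.?Unit.end, retry: !Unit.&{more: X, stop: X}, ok: &{data: !Bool.end, retry: ?Str.X}}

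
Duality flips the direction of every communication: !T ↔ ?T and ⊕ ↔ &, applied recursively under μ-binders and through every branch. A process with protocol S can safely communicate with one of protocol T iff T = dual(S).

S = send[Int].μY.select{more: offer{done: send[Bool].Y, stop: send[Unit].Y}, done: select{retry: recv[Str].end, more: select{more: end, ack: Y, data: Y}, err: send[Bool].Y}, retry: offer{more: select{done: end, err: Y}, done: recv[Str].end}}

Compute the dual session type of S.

send[Int] → recv[Int]
  μY → μY  (rec unchanged)
    select{more,done,retry} → offer{more,done,retry}  (select→offer)
      • more:
        offer{done,stop} → select{done,stop}  (external→internal)
          • done:
            send[Bool] → recv[Bool]
              dual(Y) = Y
          • stop:
            send[Unit] → recv[Unit]
              dual(Y) = Y
      • done:
        select{retry,more,err} → offer{retry,more,err}  (select→offer)
          • retry:
            recv[Str] → send[Str]
              dual(end) = end
          • more:
            select{more,ack,data} → offer{more,ack,data}  (select→offer)
              • more:
                dual(end) = end
              • ack:
                dual(Y) = Y
              • data:
                dual(Y) = Y
          • err:
            send[Bool] → recv[Bool]
              dual(Y) = Y
      • retry:
        offer{more,done} → select{more,done}  (external→internal)
          • more:
            select{done,err} → offer{done,err}  (select→offer)
              • done:
                dual(end) = end
              • err:
                dual(Y) = Y
          • done:
            recv[Str] → send[Str]
              dual(end) = end

recv[Int].μY.offer{more: select{done: recv[Bool].Y, stop: recv[Unit].Y}, done: offer{retry: send[Str].end, more: offer{more: end, ack: Y, data: Y}, err: recv[Bool].Y}, retry: select{more: offer{done: end, err: Y}, done: send[Str].end}}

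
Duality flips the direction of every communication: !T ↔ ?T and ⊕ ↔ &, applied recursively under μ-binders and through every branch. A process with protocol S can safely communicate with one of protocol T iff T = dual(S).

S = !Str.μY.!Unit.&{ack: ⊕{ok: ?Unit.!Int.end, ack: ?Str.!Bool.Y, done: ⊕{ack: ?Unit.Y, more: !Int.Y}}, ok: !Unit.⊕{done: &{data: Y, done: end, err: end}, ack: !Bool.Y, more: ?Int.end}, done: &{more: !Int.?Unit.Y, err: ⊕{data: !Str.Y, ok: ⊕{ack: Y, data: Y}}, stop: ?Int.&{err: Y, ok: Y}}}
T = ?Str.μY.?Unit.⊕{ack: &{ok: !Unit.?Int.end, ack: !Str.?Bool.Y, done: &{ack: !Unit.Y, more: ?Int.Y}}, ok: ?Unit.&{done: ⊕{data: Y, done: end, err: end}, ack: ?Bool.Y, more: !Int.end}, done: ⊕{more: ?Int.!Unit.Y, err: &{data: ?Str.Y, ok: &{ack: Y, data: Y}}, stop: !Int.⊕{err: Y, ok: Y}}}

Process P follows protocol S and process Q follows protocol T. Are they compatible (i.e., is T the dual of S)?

YES

!Str | ?Str  ok
  μY | μY  ok (binder kept)
    !Unit | ?Unit  ok
      &{ack,ok,done} | ⊕{ack,ok,done}  ok same labels
        [ack]
          ⊕{ok,ack,done} | &{ok,ack,done}  ok same labels
            [ok]
              ?Unit | !Unit  ok
                !Int | ?Int  ok
                  end | end  ok
            [ack]
              ?Str | !Str  ok
                !Bool | ?Bool  ok
                  Y | Y  ok
            [done]
              ⊕{ack,more} | &{ack,more}  ok same labels
                [ack]
                  ?Unit | !Unit  ok
                    Y | Y  ok
                [more]
                  !Int | ?Int  ok
                    Y | Y  ok
        [ok]
          !Unit | ?Unit  ok
            ⊕{done,ack,more} | &{done,ack,more}  ok same labels
              [done]
                &{data,done,err} | ⊕{data,done,err}  ok same labels
                  [data]
                    Y | Y  ok
                  [done]
                    end | end  ok
                  [err]
                    end | end  ok
              [ack]
                !Bool | ?Bool  ok
                  Y | Y  ok
              [more]
                ?Int | !Int  ok
                  end | end  ok
        [done]
          &{more,err,stop} | ⊕{more,err,stop}  ok same labels
            [more]
              !Int | ?Int  ok
                ?Unit | !Unit  ok
                  Y | Y  ok
            [err]
              ⊕{data,ok} | &{data,ok}  ok same labels
                [data]
                  !Str | ?Str  ok
                    Y | Y  ok
                [ok]
                  ⊕{ack,data} | &{ack,data}  ok same labels
                    [ack]
                      Y | Y  ok
                    [data]
                      Y | Y  ok
            [stop]
              ?Int | !Int  ok
                &{err,ok} | ⊕{err,ok}  ok same labels
                  [err]
                    Y | Y  ok
                  [ok]
                    Y | Y  ok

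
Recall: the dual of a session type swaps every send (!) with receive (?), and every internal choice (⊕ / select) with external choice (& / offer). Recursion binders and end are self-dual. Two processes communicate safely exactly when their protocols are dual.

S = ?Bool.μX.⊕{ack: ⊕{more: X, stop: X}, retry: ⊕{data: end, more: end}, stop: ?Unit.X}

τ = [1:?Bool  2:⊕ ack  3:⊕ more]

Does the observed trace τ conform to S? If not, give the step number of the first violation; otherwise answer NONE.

NONE

@1 ?Bool  ✓  residual = μX.…
@2 ⊕ ack  ✓  residual = ⊕{more: μX.…, stop: μX.…}
@3 ⊕ more  ✓  residual = μX.…
τ conforms to S (length 3)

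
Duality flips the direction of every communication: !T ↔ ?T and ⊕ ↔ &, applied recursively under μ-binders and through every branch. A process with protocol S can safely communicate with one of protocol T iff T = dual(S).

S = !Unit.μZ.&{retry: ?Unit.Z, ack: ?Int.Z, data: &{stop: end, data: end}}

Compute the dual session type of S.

!Unit ↦ ?Unit
  μZ ↦ μZ  (binder kept)
    &{retry,ack,data} ↦ ⊕{retry,ack,data}  (offer→select)
      • retry:
        ?Unit ↦ !Unit
          dual(Z) = Z
      • ack:
        ?Int ↦ !Int
          dual(Z) = Z
      • data:
        &{stop,data} ↦ ⊕{stop,data}  (offer→select)
          • stop:
            dual(end) = end
          • data:
            dual(end) = end

?Unit.μZ.⊕{retry: !Unit.Z, ack: !Int.Z, data: ⊕{stop: end, data: end}}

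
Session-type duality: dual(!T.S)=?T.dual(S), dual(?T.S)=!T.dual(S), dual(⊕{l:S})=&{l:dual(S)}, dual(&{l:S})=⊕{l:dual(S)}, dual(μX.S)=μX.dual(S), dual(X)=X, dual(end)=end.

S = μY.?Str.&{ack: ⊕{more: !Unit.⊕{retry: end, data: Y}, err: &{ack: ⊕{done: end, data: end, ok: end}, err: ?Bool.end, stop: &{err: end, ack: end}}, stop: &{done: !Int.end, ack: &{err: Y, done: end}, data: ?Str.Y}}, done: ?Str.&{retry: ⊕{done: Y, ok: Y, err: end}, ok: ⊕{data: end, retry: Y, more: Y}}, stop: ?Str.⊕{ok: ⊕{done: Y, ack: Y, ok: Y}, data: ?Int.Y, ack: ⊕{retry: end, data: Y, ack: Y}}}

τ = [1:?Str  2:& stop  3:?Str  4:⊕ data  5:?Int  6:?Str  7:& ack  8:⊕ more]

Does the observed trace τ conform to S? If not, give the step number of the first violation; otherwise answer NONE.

[1] ?Str  ok  state: &{ack: ⊕{more: !Unit.⊕{retry: end, data: μY.…}, err: &{ack: ⊕{done: end, data: end, ok: end}, err: ?Bool.end, stop: &{err: end, ack: end}}, stop: &{done: !Int.end, ack: &{err: μY.…, done: end}, data: ?Str.μY.…}}, done: ?Str.&{retry: ⊕{done: μY.…, ok: μY.…, err: end}, ok: ⊕{data: end, retry: μY.…, more: μY.…}}, stop: ?Str.⊕{ok: ⊕{done: μY.…, ack: μY.…, ok: μY.…}, data: ?Int.μY.…, ack: ⊕{retry: end, data: μY.…, ack: μY.…}}}
[2] & stop  ok  state: ?Str.⊕{ok: ⊕{done: μY.…, ack: μY.…, ok: μY.…}, data: ?Int.μY.…, ack: ⊕{retry: end, data: μY.…, ack: μY.…}}
[3] ?Str  ok  state: ⊕{ok: ⊕{done: μY.…, ack: μY.…, ok: μY.…}, data: ?Int.μY.…, ack: ⊕{retry: end, data: μY.…, ack: μY.…}}
[4] ⊕ data  ok  state: ?Int.μY.…
[5] ?Int  ok  state: μY.…
[6] ?Str  ok  state: &{ack: ⊕{more: !Unit.⊕{retry: end, data: μY.…}, err: &{ack: ⊕{done: end, data: end, ok: end}, err: ?Bool.end, stop: &{err: end, ack: end}}, stop: &{done: !Int.end, ack: &{err: μY.…, done: end}, data: ?Str.μY.…}}, done: ?Str.&{retry: ⊕{done: μY.…, ok: μY.…, err: end}, ok: ⊕{data: end, retry: μY.…, more: μY.…}}, stop: ?Str.⊕{ok: ⊕{done: μY.…, ack: μY.…, ok: μY.…}, data: ?Int.μY.…, ack: ⊕{retry: end, data: μY.…, ack: μY.…}}}
[7] & ack  ok  state: ⊕{more: !Unit.⊕{retry: end, data: μY.…}, err: &{ack: ⊕{done: end, data: end, ok: end}, err: ?Bool.end, stop: &{err: end, ack: end}}, stop: &{done: !Int.end, ack: &{err: μY.…, done: end}, data: ?Str.μY.…}}
[8] ⊕ more  ok  state: !Unit.⊕{retry: end, data: μY.…}
all 8 steps conform

NONE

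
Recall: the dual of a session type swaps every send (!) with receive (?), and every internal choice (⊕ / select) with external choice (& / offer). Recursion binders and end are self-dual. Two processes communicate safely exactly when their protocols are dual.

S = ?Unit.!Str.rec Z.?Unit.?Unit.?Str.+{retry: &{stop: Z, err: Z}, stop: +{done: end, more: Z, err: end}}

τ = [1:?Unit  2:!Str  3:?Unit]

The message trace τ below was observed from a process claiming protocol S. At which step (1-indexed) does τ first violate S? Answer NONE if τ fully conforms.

[1] ?Unit  ok  cont: !Str.rec Z.…
[2] !Str  ok  cont: rec Z.…
[3] ?Unit  ok  cont: ?Unit.?Str.+{retry: &{stop: rec Z.…, err: rec Z.…}, stop: +{done: end, more: rec Z.…, err: end}}
τ conforms to S (length 3)

NONE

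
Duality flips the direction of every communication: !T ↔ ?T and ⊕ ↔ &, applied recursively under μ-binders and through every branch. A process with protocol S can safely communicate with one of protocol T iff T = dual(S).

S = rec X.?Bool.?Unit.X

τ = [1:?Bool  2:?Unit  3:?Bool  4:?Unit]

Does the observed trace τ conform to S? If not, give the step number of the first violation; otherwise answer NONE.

[1] ?Bool  ✓  now at ?Unit.rec X.…
[2] ?Unit  ✓  now at rec X.…
[3] ?Bool  ✓  now at ?Unit.rec X.…
[4] ?Unit  ✓  now at rec X.…
τ conforms to S (length 4)

NONE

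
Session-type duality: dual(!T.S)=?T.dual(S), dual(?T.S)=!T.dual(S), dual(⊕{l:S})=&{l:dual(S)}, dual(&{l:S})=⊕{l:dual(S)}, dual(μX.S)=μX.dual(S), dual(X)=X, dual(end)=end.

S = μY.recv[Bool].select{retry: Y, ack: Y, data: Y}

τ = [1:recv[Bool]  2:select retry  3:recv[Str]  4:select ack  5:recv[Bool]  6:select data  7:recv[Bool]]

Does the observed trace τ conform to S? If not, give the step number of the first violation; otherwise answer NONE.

3

step 1: recv[Bool]  ✓  cont: select{retry: μY.…, ack: μY.…, data: μY.…}
step 2: select retry  ✓  cont: μY.…
step 3: got recv[Str], protocol expects recv[Bool]  ✗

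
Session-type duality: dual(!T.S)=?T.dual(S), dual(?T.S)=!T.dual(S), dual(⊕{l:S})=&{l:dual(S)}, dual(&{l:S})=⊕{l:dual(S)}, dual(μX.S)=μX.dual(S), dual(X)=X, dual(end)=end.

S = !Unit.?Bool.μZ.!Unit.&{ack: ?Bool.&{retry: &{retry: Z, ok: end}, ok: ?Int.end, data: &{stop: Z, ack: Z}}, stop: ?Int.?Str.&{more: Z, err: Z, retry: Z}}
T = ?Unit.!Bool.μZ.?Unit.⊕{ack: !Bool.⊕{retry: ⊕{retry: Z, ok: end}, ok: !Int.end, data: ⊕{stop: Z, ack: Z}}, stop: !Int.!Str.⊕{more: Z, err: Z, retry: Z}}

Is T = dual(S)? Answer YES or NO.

YES

!Unit | ?Unit  match
  ?Bool | !Bool  match
    μZ | μZ  match (μ self-dual)
      !Unit | ?Unit  match
        &{ack,stop} | ⊕{ack,stop}  match same labels
          • ack:
            ?Bool | !Bool  match
              &{retry,ok,data} | ⊕{retry,ok,data}  match same labels
                • retry:
                  &{retry,ok} | ⊕{retry,ok}  match same labels
                    • retry:
                      Z | Z  match
                    • ok:
                      end | end  match
                • ok:
                  ?Int | !Int  match
                    end | end  match
                • data:
                  &{stop,ack} | ⊕{stop,ack}  match same labels
                    • stop:
                      Z | Z  match
                    • ack:
                      Z | Z  match
          • stop:
            ?Int | !Int  match
              ?Str | !Str  match
                &{more,err,retry} | ⊕{more,err,retry}  match same labels
                  • more:
                    Z | Z  match
                  • err:
                    Z | Z  match
                  • retry:
                    Z | Z  match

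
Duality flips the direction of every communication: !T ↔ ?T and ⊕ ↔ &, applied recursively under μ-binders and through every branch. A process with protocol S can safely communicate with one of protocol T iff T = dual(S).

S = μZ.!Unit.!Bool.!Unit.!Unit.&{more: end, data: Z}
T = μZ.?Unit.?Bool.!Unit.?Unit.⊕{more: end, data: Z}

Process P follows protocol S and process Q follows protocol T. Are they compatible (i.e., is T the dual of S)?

μZ vs μZ  match (binder kept)
  !Unit vs ?Unit  match
    !Bool vs ?Bool  match
      !Unit vs !Unit  ✗ same direction on both sides — not dual

NO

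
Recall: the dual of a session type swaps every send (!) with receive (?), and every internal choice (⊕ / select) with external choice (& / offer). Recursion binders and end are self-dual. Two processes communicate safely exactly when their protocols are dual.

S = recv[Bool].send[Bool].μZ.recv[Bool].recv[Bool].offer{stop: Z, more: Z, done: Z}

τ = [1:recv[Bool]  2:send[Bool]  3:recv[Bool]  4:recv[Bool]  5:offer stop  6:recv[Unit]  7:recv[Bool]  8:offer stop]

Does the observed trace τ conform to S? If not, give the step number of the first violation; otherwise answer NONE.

[1] recv[Bool]  match  state: send[Bool].μZ.…
[2] send[Bool]  match  state: μZ.…
[3] recv[Bool]  match  state: recv[Bool].offer{stop: μZ.…, more: μZ.…, done: μZ.…}
[4] recv[Bool]  match  state: offer{stop: μZ.…, more: μZ.…, done: μZ.…}
[5] offer stop  match  state: μZ.…
[6] got recv[Unit], protocol expects recv[Bool]  ✗

6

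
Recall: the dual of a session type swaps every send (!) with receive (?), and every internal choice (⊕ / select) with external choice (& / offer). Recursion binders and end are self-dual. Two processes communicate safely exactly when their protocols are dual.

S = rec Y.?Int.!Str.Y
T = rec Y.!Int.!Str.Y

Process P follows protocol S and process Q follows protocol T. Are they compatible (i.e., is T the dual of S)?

rec Y ‖ rec Y  ✓ (μ self-dual)
  ?Int ‖ !Int  ✓
    !Str ‖ !Str  ✗ same direction on both sides — not dual

NO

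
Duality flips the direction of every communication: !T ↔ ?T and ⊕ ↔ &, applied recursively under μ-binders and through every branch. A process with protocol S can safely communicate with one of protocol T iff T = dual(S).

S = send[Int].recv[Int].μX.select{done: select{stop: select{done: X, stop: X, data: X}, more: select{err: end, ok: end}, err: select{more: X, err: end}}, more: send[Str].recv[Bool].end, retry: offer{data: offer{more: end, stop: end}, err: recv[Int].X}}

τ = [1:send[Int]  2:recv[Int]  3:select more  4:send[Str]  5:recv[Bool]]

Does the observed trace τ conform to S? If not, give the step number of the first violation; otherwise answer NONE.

@1 send[Int]  ok  residual = recv[Int].μX.…
@2 recv[Int]  ok  residual = μX.…
@3 select more  ok  residual = send[Str].recv[Bool].end
@4 send[Str]  ok  residual = recv[Bool].end
@5 recv[Bool]  ok  residual = end
trace exhausted — no violation

NONE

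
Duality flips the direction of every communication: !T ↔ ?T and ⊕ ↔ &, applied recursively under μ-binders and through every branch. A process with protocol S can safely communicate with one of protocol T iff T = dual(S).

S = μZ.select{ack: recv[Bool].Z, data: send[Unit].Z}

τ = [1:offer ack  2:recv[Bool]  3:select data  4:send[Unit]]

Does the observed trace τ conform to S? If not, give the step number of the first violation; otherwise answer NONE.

1

[1] got offer ack, protocol expects select ack or select data  ✗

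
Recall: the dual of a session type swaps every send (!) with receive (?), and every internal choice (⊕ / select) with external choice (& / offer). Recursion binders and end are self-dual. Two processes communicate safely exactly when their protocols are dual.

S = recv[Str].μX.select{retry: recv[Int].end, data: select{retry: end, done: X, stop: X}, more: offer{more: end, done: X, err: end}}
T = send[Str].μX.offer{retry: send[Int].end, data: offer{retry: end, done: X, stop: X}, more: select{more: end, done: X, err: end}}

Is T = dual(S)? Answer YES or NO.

YES

recv[Str] ‖ send[Str]  ✓
  μX ‖ μX  ✓ (rec unchanged)
    select{retry,data,more} ‖ offer{retry,data,more}  ✓ label sets agree
      case retry:
        recv[Int] ‖ send[Int]  ✓
          end ‖ end  ✓
      case data:
        select{retry,done,stop} ‖ offer{retry,done,stop}  ✓ label sets agree
          case retry:
            end ‖ end  ✓
          case done:
            X ‖ X  ✓
          case stop:
            X ‖ X  ✓
      case more:
        offer{more,done,err} ‖ select{more,done,err}  ✓ label sets agree
          case more:
            end ‖ end  ✓
          case done:
            X ‖ X  ✓
          case err:
            end ‖ end  ✓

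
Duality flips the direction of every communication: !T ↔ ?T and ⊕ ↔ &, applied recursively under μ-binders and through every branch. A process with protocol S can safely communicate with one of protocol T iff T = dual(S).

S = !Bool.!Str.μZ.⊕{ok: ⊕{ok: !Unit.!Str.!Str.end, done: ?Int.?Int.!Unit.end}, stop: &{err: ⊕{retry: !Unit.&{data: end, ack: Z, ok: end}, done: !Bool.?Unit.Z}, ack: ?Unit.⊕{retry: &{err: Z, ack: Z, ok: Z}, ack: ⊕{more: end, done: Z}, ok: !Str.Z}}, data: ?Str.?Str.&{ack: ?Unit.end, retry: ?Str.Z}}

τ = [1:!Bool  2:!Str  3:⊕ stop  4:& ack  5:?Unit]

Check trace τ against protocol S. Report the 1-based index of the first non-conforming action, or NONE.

NONE

step 1: !Bool  match  state: !Str.μZ.…
step 2: !Str  match  state: μZ.…
step 3: ⊕ stop  match  state: &{err: ⊕{retry: !Unit.&{data: end, ack: μZ.…, ok: end}, done: !Bool.?Unit.μZ.…}, ack: ?Unit.⊕{retry: &{err: μZ.…, ack: μZ.…, ok: μZ.…}, ack: ⊕{more: end, done: μZ.…}, ok: !Str.μZ.…}}
step 4: & ack  match  state: ?Unit.⊕{retry: &{err: μZ.…, ack: μZ.…, ok: μZ.…}, ack: ⊕{more: end, done: μZ.…}, ok: !Str.μZ.…}
step 5: ?Unit  match  state: ⊕{retry: &{err: μZ.…, ack: μZ.…, ok: μZ.…}, ack: ⊕{more: end, done: μZ.…}, ok: !Str.μZ.…}
trace exhausted — no violation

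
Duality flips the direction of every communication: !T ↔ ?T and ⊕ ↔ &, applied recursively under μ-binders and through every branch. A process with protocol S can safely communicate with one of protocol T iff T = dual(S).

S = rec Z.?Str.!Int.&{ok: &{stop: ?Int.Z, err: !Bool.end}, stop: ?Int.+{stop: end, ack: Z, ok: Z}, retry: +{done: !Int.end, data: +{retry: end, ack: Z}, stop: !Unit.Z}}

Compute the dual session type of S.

rec Z ↦ rec Z  (binder kept)
  ?Str ↦ !Str
    !Int ↦ ?Int
      &{ok,stop,retry} ↦ +{ok,stop,retry}  (&→⊕)
        case ok:
          &{stop,err} ↦ +{stop,err}  (&→⊕)
            case stop:
              ?Int ↦ !Int
                dual(Z) = Z
            case err:
              !Bool ↦ ?Bool
                dual(end) = end
        case stop:
          ?Int ↦ !Int
            +{stop,ack,ok} ↦ &{stop,ack,ok}  (internal→external)
              case stop:
                dual(end) = end
              case ack:
                dual(Z) = Z
              case ok:
                dual(Z) = Z
        case retry:
          +{done,data,stop} ↦ &{done,data,stop}  (internal→external)
            case done:
              !Int ↦ ?Int
                dual(end) = end
            case data:
              +{retry,ack} ↦ &{retry,ack}  (internal→external)
                case retry:
                  dual(end) = end
                case ack:
                  dual(Z) = Z
            case stop:
              !Unit ↦ ?Unit
                dual(Z) = Z

rec Z.!Str.?Int.+{ok: +{stop: !Int.Z, err: ?Bool.end}, stop: !Int.&{stop: end, ack: Z, ok: Z}, retry: &{done: ?Int.end, data: &{retry: end, ack: Z}, stop: ?Unit.Z}}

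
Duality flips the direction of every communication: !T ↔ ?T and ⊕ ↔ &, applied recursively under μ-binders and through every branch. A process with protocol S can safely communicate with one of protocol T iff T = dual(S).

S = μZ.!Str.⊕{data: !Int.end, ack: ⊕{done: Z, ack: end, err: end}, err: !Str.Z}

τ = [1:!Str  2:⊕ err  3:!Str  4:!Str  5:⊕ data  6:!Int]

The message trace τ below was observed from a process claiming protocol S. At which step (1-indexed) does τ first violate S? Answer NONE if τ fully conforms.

[1] !Str  ✓  now at ⊕{data: !Int.end, ack: ⊕{done: μZ.…, ack: end, err: end}, err: !Str.μZ.…}
[2] ⊕ err  ✓  now at !Str.μZ.…
[3] !Str  ✓  now at μZ.…
[4] !Str  ✓  now at ⊕{data: !Int.end, ack: ⊕{done: μZ.…, ack: end, err: end}, err: !Str.μZ.…}
[5] ⊕ data  ✓  now at !Int.end
[6] !Int  ✓  now at end
trace exhausted — no violation

NONE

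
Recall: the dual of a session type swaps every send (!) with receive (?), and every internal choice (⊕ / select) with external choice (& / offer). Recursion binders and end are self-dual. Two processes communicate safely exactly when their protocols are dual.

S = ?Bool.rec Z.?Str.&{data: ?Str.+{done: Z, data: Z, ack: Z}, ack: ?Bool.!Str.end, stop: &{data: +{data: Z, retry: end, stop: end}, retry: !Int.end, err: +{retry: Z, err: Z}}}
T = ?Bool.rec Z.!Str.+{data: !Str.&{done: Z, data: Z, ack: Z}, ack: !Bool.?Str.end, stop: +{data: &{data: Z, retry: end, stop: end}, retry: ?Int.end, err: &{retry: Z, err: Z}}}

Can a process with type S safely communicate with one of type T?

?Bool | ?Bool  ✗ same direction on both sides — not dual

NO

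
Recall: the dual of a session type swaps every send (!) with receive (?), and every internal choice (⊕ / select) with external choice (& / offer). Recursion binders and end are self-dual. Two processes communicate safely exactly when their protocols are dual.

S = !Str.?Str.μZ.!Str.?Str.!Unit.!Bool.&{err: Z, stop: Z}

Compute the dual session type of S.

?Str.!Str.μZ.?Str.!Str.?Unit.?Bool.⊕{err: Z, stop: Z}

!Str = ?Str
  ?Str = !Str
    μZ = μZ  (μ self-dual)
      !Str = ?Str
        ?Str = !Str
          !Unit = ?Unit
            !Bool = ?Bool
              &{err,stop} = ⊕{err,stop}  (&→⊕)
                case err:
                  Z self-dual
                case stop:
                  Z self-dual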